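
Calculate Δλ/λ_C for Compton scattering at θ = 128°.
1.6157 λ_C

The Compton shift formula is:
Δλ = λ_C(1 - cos θ)

Dividing both sides by λ_C:
Δλ/λ_C = 1 - cos θ

For θ = 128°:
Δλ/λ_C = 1 - cos(128°)
Δλ/λ_C = 1 - -0.6157
Δλ/λ_C = 1.6157

This means the shift is 1.6157 × λ_C = 3.9201 pm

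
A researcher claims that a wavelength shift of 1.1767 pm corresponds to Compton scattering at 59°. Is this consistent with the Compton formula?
Yes, consistent

Calculate the expected shift for θ = 59°:

Δλ_expected = λ_C(1 - cos(59°))
Δλ_expected = 2.4263 × (1 - cos(59°))
Δλ_expected = 2.4263 × 0.4850
Δλ_expected = 1.1767 pm

Given shift: 1.1767 pm
Expected shift: 1.1767 pm
Difference: 0.0000 pm

The values match. This is consistent with Compton scattering at the stated angle.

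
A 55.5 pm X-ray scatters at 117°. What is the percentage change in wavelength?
6.3565%

Calculate the Compton shift:
Δλ = λ_C(1 - cos(117°))
Δλ = 2.4263 × (1 - cos(117°))
Δλ = 2.4263 × 1.4540
Δλ = 3.5278 pm

Percentage change:
(Δλ/λ₀) × 100 = (3.5278/55.5) × 100
= 6.3565%

(Intermediate values are shown rounded; full precision is carried through to the final answer.)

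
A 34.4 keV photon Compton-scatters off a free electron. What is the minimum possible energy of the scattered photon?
30.3180 keV (at θ = 180°)

The scattered photon has minimum energy when its wavelength is maximum, i.e., when the Compton shift Δλ = λ_C(1 − cos θ) is maximum. This occurs at θ = 180° (backscattering), giving Δλ_max = 2λ_C = 4.8526 pm.

Initial wavelength: λ₀ = hc/E₀ = 36.0419 pm
Maximum final wavelength: λ'_max = λ₀ + 2λ_C = 36.0419 + 4.8526 = 40.8945 pm
Minimum final energy: E'_min = hc/λ'_max = 30.3180 keV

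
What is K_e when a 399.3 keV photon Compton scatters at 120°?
215.4700 keV

By energy conservation: K_e = E_initial - E_final

First find the scattered photon energy:
Initial wavelength: λ = hc/E = 3.1050 pm
Compton shift: Δλ = λ_C(1 - cos(120°)) = 3.6395 pm
Final wavelength: λ' = 3.1050 + 3.6395 = 6.7445 pm
Final photon energy: E' = hc/λ' = 183.8300 keV

Electron kinetic energy:
K_e = E - E' = 399.3000 - 183.8300 = 215.4700 keV

(Intermediate values are shown rounded; full precision is carried through to the final answer.)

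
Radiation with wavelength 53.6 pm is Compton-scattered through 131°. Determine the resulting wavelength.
57.6181 pm

Using the Compton scattering formula:
λ' = λ + Δλ = λ + λ_C(1 - cos θ)

Given:
- Initial wavelength λ = 53.6 pm
- Scattering angle θ = 131°
- Compton wavelength λ_C ≈ 2.4263 pm

Calculate the shift:
Δλ = 2.4263 × (1 - cos(131°))
Δλ = 2.4263 × 1.6561
Δλ = 4.0181 pm

Final wavelength:
λ' = 53.6 + 4.0181 = 57.6181 pm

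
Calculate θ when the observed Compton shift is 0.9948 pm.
53.84°

From the Compton formula Δλ = λ_C(1 - cos θ), we can solve for θ:

cos θ = 1 - Δλ/λ_C

Given:
- Δλ = 0.9948 pm
- λ_C = h/(m_e·c) ≈ 2.42631024 pm

cos θ = 1 - 0.9948/2.42631024
cos θ = 1 - 0.410005
cos θ = 0.589995

θ = arccos(0.589995)
θ = 53.84°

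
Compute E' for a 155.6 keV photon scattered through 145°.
100.1329 keV

First convert energy to wavelength:
λ = hc/E, with hc ≈ 1239.842 keV·pm (i.e. 1239.842 eV·nm)

For E = 155.6 keV = 155600 eV:
λ = 1239.842 keV·pm / 155.6 keV
λ = 7.9681 pm

Calculate the Compton shift:
Δλ = λ_C(1 - cos(145°)) = 2.4263 × 1.8192
Δλ = 4.4138 pm

Final wavelength:
λ' = 7.9681 + 4.4138 = 12.3820 pm

Final energy:
E' = hc/λ' = 1239.842 / 12.3820 = 100.1329 keV

(Intermediate values are shown rounded; full precision is carried through to the final answer.)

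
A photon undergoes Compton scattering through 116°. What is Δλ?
3.4899 pm

Using the Compton scattering formula:
Δλ = λ_C(1 - cos θ)

where λ_C = h/(m_e·c) ≈ 2.4263 pm is the Compton wavelength of an electron.

For θ = 116°:
cos(116°) = -0.4384
1 - cos(116°) = 1.4384

Δλ = 2.4263 × 1.4384
Δλ = 3.4899 pm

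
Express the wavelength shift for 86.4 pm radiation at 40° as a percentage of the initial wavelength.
0.6570%

Calculate the Compton shift:
Δλ = λ_C(1 - cos(40°))
Δλ = 2.4263 × (1 - cos(40°))
Δλ = 2.4263 × 0.2340
Δλ = 0.5676 pm

Percentage change:
(Δλ/λ₀) × 100 = (0.5676/86.4) × 100
= 0.6570%

(Intermediate values are shown rounded; full precision is carried through to the final answer.)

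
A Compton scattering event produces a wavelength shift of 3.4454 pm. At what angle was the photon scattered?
114.84°

From the Compton formula Δλ = λ_C(1 - cos θ), we can solve for θ:

cos θ = 1 - Δλ/λ_C

Given:
- Δλ = 3.4454 pm
- λ_C = h/(m_e·c) ≈ 2.42631024 pm

cos θ = 1 - 3.4454/2.42631024
cos θ = 1 - 1.420016
cos θ = -0.420016

θ = arccos(-0.420016)
θ = 114.84°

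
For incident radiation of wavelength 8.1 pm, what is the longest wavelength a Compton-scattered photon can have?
12.9526 pm (at θ = 180°)

The Compton shift is Δλ = λ_C(1 − cos θ).

Since cos θ ranges from −1 to 1, the factor (1 − cos θ) ranges from 0 to 2; the maximum shift occurs at θ = 180° (backscattering):
Δλ_max = 2λ_C = 2 × 2.4263 pm = 4.8526 pm

Maximum scattered wavelength:
λ'_max = λ₀ + Δλ_max = 8.1 + 4.8526 = 12.9526 pm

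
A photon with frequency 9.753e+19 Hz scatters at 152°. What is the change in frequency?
5.830e+19 Hz (decrease)

Convert frequency to wavelength (c = 299792458 m/s):
λ₀ = c/f₀ = 299792458/9.753e+19 = 3.0738486e-12 m = 3.0738 pm

Calculate Compton shift:
Δλ = λ_C(1 - cos(152°)) = 4.5686 pm

Final wavelength:
λ' = λ₀ + Δλ = 3.0738 + 4.5686 = 7.6425 pm

Final frequency:
f' = c/λ' = 299792458/7.6424637e-12 = 3.9227201e+19 Hz

Frequency shift (decrease):
Δf = f₀ - f' = 9.753e+19 - 3.9227201e+19 = 5.830e+19 Hz

(Intermediate values are shown rounded; full precision is carried through to the final answer.)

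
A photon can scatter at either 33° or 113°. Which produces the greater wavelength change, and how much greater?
113° produces the larger shift by a factor of 8.620

Calculate both shifts using Δλ = λ_C(1 - cos θ):

For θ₁ = 33°:
Δλ₁ = 2.4263 × (1 - cos(33°))
Δλ₁ = 2.4263 × 0.1613
Δλ₁ = 0.3914 pm

For θ₂ = 113°:
Δλ₂ = 2.4263 × (1 - cos(113°))
Δλ₂ = 2.4263 × 1.3907
Δλ₂ = 3.3743 pm

The 113° angle produces the larger shift.
Ratio: 3.3743/0.3914 = 8.620

(Intermediate values are shown rounded; full precision is carried through to the final answer.)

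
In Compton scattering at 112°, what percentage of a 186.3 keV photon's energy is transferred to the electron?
0.3338 (or 33.38%)

Calculate initial and final photon energies:

Initial: E₀ = 186.3 keV → λ₀ = 6.6551 pm
Compton shift: Δλ = 3.3352 pm
Final wavelength: λ' = 9.9903 pm
Final energy: E' = 124.1045 keV

Fractional energy loss:
(E₀ - E')/E₀ = (186.3000 - 124.1045)/186.3000
= 62.1955/186.3000
= 0.3338
= 33.38%

(Intermediate values are shown rounded; full precision is carried through to the final answer.)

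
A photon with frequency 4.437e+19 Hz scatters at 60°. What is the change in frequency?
6.754e+18 Hz (decrease)

Convert frequency to wavelength (c = 299792458 m/s):
λ₀ = c/f₀ = 299792458/4.437e+19 = 6.7566477e-12 m = 6.7566 pm

Calculate Compton shift:
Δλ = λ_C(1 - cos(60°)) = 1.2132 pm

Final wavelength:
λ' = λ₀ + Δλ = 6.7566 + 1.2132 = 7.9698 pm

Final frequency:
f' = c/λ' = 299792458/7.9698028e-12 = 3.7616045e+19 Hz

Frequency shift (decrease):
Δf = f₀ - f' = 4.437e+19 - 3.7616045e+19 = 6.754e+18 Hz

(Intermediate values are shown rounded; full precision is carried through to the final answer.)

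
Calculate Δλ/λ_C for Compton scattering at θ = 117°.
1.4540 λ_C

The Compton shift formula is:
Δλ = λ_C(1 - cos θ)

Dividing both sides by λ_C:
Δλ/λ_C = 1 - cos θ

For θ = 117°:
Δλ/λ_C = 1 - cos(117°)
Δλ/λ_C = 1 - -0.4540
Δλ/λ_C = 1.4540

This means the shift is 1.4540 × λ_C = 3.5278 pm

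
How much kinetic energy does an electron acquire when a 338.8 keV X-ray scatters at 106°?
155.2448 keV

By energy conservation: K_e = E_initial - E_final

First find the scattered photon energy:
Initial wavelength: λ = hc/E = 3.6595 pm
Compton shift: Δλ = λ_C(1 - cos(106°)) = 3.0951 pm
Final wavelength: λ' = 3.6595 + 3.0951 = 6.7546 pm
Final photon energy: E' = hc/λ' = 183.5552 keV

Electron kinetic energy:
K_e = E - E' = 338.8000 - 183.5552 = 155.2448 keV

(Intermediate values are shown rounded; full precision is carried through to the final answer.)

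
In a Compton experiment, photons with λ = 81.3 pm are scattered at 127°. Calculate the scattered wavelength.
85.1865 pm

Using the Compton scattering formula:
λ' = λ + Δλ = λ + λ_C(1 - cos θ)

Given:
- Initial wavelength λ = 81.3 pm
- Scattering angle θ = 127°
- Compton wavelength λ_C ≈ 2.4263 pm

Calculate the shift:
Δλ = 2.4263 × (1 - cos(127°))
Δλ = 2.4263 × 1.6018
Δλ = 3.8865 pm

Final wavelength:
λ' = 81.3 + 3.8865 = 85.1865 pm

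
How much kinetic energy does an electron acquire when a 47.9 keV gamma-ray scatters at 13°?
0.1148 keV

By energy conservation: K_e = E_initial - E_final

First find the scattered photon energy:
Initial wavelength: λ = hc/E = 25.8840 pm
Compton shift: Δλ = λ_C(1 - cos(13°)) = 0.0622 pm
Final wavelength: λ' = 25.8840 + 0.0622 = 25.9462 pm
Final photon energy: E' = hc/λ' = 47.7852 keV

Electron kinetic energy:
K_e = E - E' = 47.9000 - 47.7852 = 0.1148 keV

(Intermediate values are shown rounded; full precision is carried through to the final answer.)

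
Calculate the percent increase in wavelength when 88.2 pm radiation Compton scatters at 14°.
0.0817%

Calculate the Compton shift:
Δλ = λ_C(1 - cos(14°))
Δλ = 2.4263 × (1 - cos(14°))
Δλ = 2.4263 × 0.0297
Δλ = 0.0721 pm

Percentage change:
(Δλ/λ₀) × 100 = (0.0721/88.2) × 100
= 0.0817%

(Intermediate values are shown rounded; full precision is carried through to the final answer.)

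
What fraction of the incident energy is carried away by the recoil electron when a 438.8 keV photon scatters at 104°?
0.5161 (or 51.61%)

Calculate initial and final photon energies:

Initial: E₀ = 438.8 keV → λ₀ = 2.8255 pm
Compton shift: Δλ = 3.0133 pm
Final wavelength: λ' = 5.8388 pm
Final energy: E' = 212.3447 keV

Fractional energy loss:
(E₀ - E')/E₀ = (438.8000 - 212.3447)/438.8000
= 226.4553/438.8000
= 0.5161
= 51.61%

(Intermediate values are shown rounded; full precision is carried through to the final answer.)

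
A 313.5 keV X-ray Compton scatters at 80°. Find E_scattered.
208.0333 keV

First convert energy to wavelength:
λ = hc/E, with hc ≈ 1239.842 keV·pm (i.e. 1239.842 eV·nm)

For E = 313.5 keV = 313500 eV:
λ = 1239.842 keV·pm / 313.5 keV
λ = 3.9548 pm

Calculate the Compton shift:
Δλ = λ_C(1 - cos(80°)) = 2.4263 × 0.8264
Δλ = 2.0050 pm

Final wavelength:
λ' = 3.9548 + 2.0050 = 5.9598 pm

Final energy:
E' = hc/λ' = 1239.842 / 5.9598 = 208.0333 keV

(Intermediate values are shown rounded; full precision is carried through to the final answer.)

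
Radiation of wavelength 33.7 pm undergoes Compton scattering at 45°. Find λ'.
34.4106 pm

Using the Compton formula: λ' = λ + λ_C(1 − cos θ)

For θ = 45°, cos θ = √2/2 (exact) ≈ 0.7071, so:
1 − cos 45° = 1 − (√2/2) ≈ 0.2929

Δλ = λ_C × 0.2929 = 2.4263 × 0.2929 = 0.7106 pm

λ' = 33.7 + 0.7106 = 34.4106 pm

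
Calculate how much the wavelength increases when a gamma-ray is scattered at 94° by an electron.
2.5956 pm

Using the Compton scattering formula:
Δλ = λ_C(1 - cos θ)

where λ_C = h/(m_e·c) ≈ 2.4263 pm is the Compton wavelength of an electron.

For θ = 94°:
cos(94°) = -0.0698
1 - cos(94°) = 1.0698

Δλ = 2.4263 × 1.0698
Δλ = 2.5956 pm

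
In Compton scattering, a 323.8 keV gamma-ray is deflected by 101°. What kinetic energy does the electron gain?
139.2533 keV

By energy conservation: K_e = E_initial - E_final

First find the scattered photon energy:
Initial wavelength: λ = hc/E = 3.8290 pm
Compton shift: Δλ = λ_C(1 - cos(101°)) = 2.8893 pm
Final wavelength: λ' = 3.8290 + 2.8893 = 6.7183 pm
Final photon energy: E' = hc/λ' = 184.5467 keV

Electron kinetic energy:
K_e = E - E' = 323.8000 - 184.5467 = 139.2533 keV

(Intermediate values are shown rounded; full precision is carried through to the final answer.)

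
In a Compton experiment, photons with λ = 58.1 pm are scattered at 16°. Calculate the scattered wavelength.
58.1940 pm

Using the Compton scattering formula:
λ' = λ + Δλ = λ + λ_C(1 - cos θ)

Given:
- Initial wavelength λ = 58.1 pm
- Scattering angle θ = 16°
- Compton wavelength λ_C ≈ 2.4263 pm

Calculate the shift:
Δλ = 2.4263 × (1 - cos(16°))
Δλ = 2.4263 × 0.0387
Δλ = 0.0940 pm

Final wavelength:
λ' = 58.1 + 0.0940 = 58.1940 pm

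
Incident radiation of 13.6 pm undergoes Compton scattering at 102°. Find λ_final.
16.5308 pm

Using the Compton scattering formula:
λ' = λ + Δλ = λ + λ_C(1 - cos θ)

Given:
- Initial wavelength λ = 13.6 pm
- Scattering angle θ = 102°
- Compton wavelength λ_C ≈ 2.4263 pm

Calculate the shift:
Δλ = 2.4263 × (1 - cos(102°))
Δλ = 2.4263 × 1.2079
Δλ = 2.9308 pm

Final wavelength:
λ' = 13.6 + 2.9308 = 16.5308 pm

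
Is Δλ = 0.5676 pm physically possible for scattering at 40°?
Yes, consistent

Calculate the expected shift for θ = 40°:

Δλ_expected = λ_C(1 - cos(40°))
Δλ_expected = 2.4263 × (1 - cos(40°))
Δλ_expected = 2.4263 × 0.2340
Δλ_expected = 0.5676 pm

Given shift: 0.5676 pm
Expected shift: 0.5676 pm
Difference: 0.0000 pm

The values match. This is consistent with Compton scattering at the stated angle.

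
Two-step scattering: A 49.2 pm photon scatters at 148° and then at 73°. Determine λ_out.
55.4009 pm

Apply Compton shift twice:

First scattering at θ₁ = 148°:
Δλ₁ = λ_C(1 - cos(148°))
Δλ₁ = 2.4263 × 1.8480
Δλ₁ = 4.4839 pm

After first scattering:
λ₁ = 49.2 + 4.4839 = 53.6839 pm

Second scattering at θ₂ = 73°:
Δλ₂ = λ_C(1 - cos(73°))
Δλ₂ = 2.4263 × 0.7076
Δλ₂ = 1.7169 pm

Final wavelength:
λ₂ = 53.6839 + 1.7169 = 55.4009 pm

Total shift: Δλ_total = 4.4839 + 1.7169 = 6.2009 pm

(Intermediate values are shown rounded; full precision is carried through to the final answer.)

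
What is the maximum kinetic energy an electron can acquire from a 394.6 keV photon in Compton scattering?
239.5159 keV

Maximum energy transfer occurs at θ = 180° (backscattering).

Initial photon: E₀ = 394.6 keV → λ₀ = 3.1420 pm

Maximum Compton shift (at 180°):
Δλ_max = 2λ_C = 2 × 2.4263 = 4.8526 pm

Final wavelength:
λ' = 3.1420 + 4.8526 = 7.9946 pm

Minimum photon energy (maximum energy to electron):
E'_min = hc/λ' = 155.0841 keV

Maximum electron kinetic energy:
K_max = E₀ - E'_min = 394.6000 - 155.0841 = 239.5159 keV

(Intermediate values are shown rounded; full precision is carried through to the final answer.)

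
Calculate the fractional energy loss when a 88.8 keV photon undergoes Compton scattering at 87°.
0.1414 (or 14.14%)

Calculate initial and final photon energies:

Initial: E₀ = 88.8 keV → λ₀ = 13.9622 pm
Compton shift: Δλ = 2.2993 pm
Final wavelength: λ' = 16.2615 pm
Final energy: E' = 76.2440 keV

Fractional energy loss:
(E₀ - E')/E₀ = (88.8000 - 76.2440)/88.8000
= 12.5560/88.8000
= 0.1414
= 14.14%

(Intermediate values are shown rounded; full precision is carried through to the final answer.)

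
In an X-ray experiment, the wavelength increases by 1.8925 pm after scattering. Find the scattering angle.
77.29°

From the Compton formula Δλ = λ_C(1 - cos θ), we can solve for θ:

cos θ = 1 - Δλ/λ_C

Given:
- Δλ = 1.8925 pm
- λ_C = h/(m_e·c) ≈ 2.42631024 pm

cos θ = 1 - 1.8925/2.42631024
cos θ = 1 - 0.779991
cos θ = 0.220009

θ = arccos(0.220009)
θ = 77.29°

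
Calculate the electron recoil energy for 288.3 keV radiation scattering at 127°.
136.8602 keV

By energy conservation: K_e = E_initial - E_final

First find the scattered photon energy:
Initial wavelength: λ = hc/E = 4.3005 pm
Compton shift: Δλ = λ_C(1 - cos(127°)) = 3.8865 pm
Final wavelength: λ' = 4.3005 + 3.8865 = 8.1870 pm
Final photon energy: E' = hc/λ' = 151.4398 keV

Electron kinetic energy:
K_e = E - E' = 288.3000 - 151.4398 = 136.8602 keV

(Intermediate values are shown rounded; full precision is carried through to the final answer.)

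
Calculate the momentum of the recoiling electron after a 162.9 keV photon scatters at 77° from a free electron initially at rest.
9.8581e-23 kg·m/s

The electron is initially at rest, so by conservation of momentum:
p⃗_e = p⃗₀ − p⃗'  (incident photon momentum minus scattered photon momentum)

Photon momentum magnitudes (p = h/λ = E/c):
λ₀ = hc/E₀ = 7.6111 pm → p₀ = h/λ₀ = 8.7058e-23 kg·m/s
Δλ = λ_C(1 − cos 77°) = 1.8805 pm
λ' = 9.4916 pm → p' = h/λ' = 6.9810e-23 kg·m/s

The scattered photon makes angle θ = 77° with the incident direction, so by the law of cosines:
|p⃗_e|² = p₀² + p'² − 2p₀p'cos θ
|p⃗_e|² = (8.7058e-23)² + (6.9810e-23)² − 2·8.7058e-23·6.9810e-23·cos(77°)
|p⃗_e| = 9.8581e-23 kg·m/s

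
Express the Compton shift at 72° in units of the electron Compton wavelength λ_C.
0.6910 λ_C

The Compton shift formula is:
Δλ = λ_C(1 - cos θ)

Dividing both sides by λ_C:
Δλ/λ_C = 1 - cos θ

For θ = 72°:
Δλ/λ_C = 1 - cos(72°)
Δλ/λ_C = 1 - 0.3090
Δλ/λ_C = 0.6910

This means the shift is 0.6910 × λ_C = 1.6765 pm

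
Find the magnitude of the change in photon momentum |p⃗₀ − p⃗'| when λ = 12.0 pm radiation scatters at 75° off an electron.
6.3106e-23 kg·m/s

Photon momentum magnitude is p = h/λ.

Initial momentum:
p₀ = h/λ = 6.6261e-34/1.2000e-11 = 5.5217e-23 kg·m/s

After scattering:
λ' = λ + Δλ = 12.0 + 1.7983 = 13.7983 pm
p' = h/λ' = 6.6261e-34/1.3798e-11 = 4.8021e-23 kg·m/s

Momentum is a vector; the scattered photon's direction makes angle θ = 75° with the incident direction. The magnitude of the vector change Δp⃗ = p⃗₀ − p⃗' is found from the law of cosines:
|Δp⃗|² = p₀² + p'² − 2p₀p'cos θ
|Δp⃗|² = (5.5217e-23)² + (4.8021e-23)² − 2·5.5217e-23·4.8021e-23·cos(75°)
|Δp⃗| = 6.3106e-23 kg·m/s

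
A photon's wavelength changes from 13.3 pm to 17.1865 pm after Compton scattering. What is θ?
127.00°

First find the wavelength shift:
Δλ = λ' - λ = 17.1865 - 13.3 = 3.8865 pm

Using Δλ = λ_C(1 - cos θ), with λ_C = h/(m_e·c) ≈ 2.42631024 pm:
cos θ = 1 - Δλ/λ_C
cos θ = 1 - 3.8865/2.42631024
cos θ = -0.601815

θ = arccos(-0.601815)
θ = 127.00°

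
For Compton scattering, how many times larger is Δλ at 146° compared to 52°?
146° produces the larger shift by a factor of 4.759

Calculate both shifts using Δλ = λ_C(1 - cos θ):

For θ₁ = 52°:
Δλ₁ = 2.4263 × (1 - cos(52°))
Δλ₁ = 2.4263 × 0.3843
Δλ₁ = 0.9325 pm

For θ₂ = 146°:
Δλ₂ = 2.4263 × (1 - cos(146°))
Δλ₂ = 2.4263 × 1.8290
Δλ₂ = 4.4378 pm

The 146° angle produces the larger shift.
Ratio: 4.4378/0.9325 = 4.759

(Intermediate values are shown rounded; full precision is carried through to the final answer.)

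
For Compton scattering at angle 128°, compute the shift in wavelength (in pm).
3.9201 pm

Using the Compton scattering formula:
Δλ = λ_C(1 - cos θ)

where λ_C = h/(m_e·c) ≈ 2.4263 pm is the Compton wavelength of an electron.

For θ = 128°:
cos(128°) = -0.6157
1 - cos(128°) = 1.6157

Δλ = 2.4263 × 1.6157
Δλ = 3.9201 pm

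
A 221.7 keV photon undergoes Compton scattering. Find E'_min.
118.7014 keV (at θ = 180°)

The scattered photon has minimum energy when its wavelength is maximum, i.e., when the Compton shift Δλ = λ_C(1 − cos θ) is maximum. This occurs at θ = 180° (backscattering), giving Δλ_max = 2λ_C = 4.8526 pm.

Initial wavelength: λ₀ = hc/E₀ = 5.5924 pm
Maximum final wavelength: λ'_max = λ₀ + 2λ_C = 5.5924 + 4.8526 = 10.4451 pm
Minimum final energy: E'_min = hc/λ'_max = 118.7014 keV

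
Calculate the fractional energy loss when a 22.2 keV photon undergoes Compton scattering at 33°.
0.0070 (or 0.70%)

Calculate initial and final photon energies:

Initial: E₀ = 22.2 keV → λ₀ = 55.8487 pm
Compton shift: Δλ = 0.3914 pm
Final wavelength: λ' = 56.2402 pm
Final energy: E' = 22.0455 keV

Fractional energy loss:
(E₀ - E')/E₀ = (22.2000 - 22.0455)/22.2000
= 0.1545/22.2000
= 0.0070
= 0.70%

(Intermediate values are shown rounded; full precision is carried through to the final answer.)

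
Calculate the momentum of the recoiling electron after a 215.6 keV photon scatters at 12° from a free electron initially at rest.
2.4001e-23 kg·m/s

The electron is initially at rest, so by conservation of momentum:
p⃗_e = p⃗₀ − p⃗'  (incident photon momentum minus scattered photon momentum)

Photon momentum magnitudes (p = h/λ = E/c):
λ₀ = hc/E₀ = 5.7507 pm → p₀ = h/λ₀ = 1.1522e-22 kg·m/s
Δλ = λ_C(1 − cos 12°) = 0.0530 pm
λ' = 5.8037 pm → p' = h/λ' = 1.1417e-22 kg·m/s

The scattered photon makes angle θ = 12° with the incident direction, so by the law of cosines:
|p⃗_e|² = p₀² + p'² − 2p₀p'cos θ
|p⃗_e|² = (1.1522e-22)² + (1.1417e-22)² − 2·1.1522e-22·1.1417e-22·cos(12°)
|p⃗_e| = 2.4001e-23 kg·m/s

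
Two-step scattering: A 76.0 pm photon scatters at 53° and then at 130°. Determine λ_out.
80.9520 pm

Apply Compton shift twice:

First scattering at θ₁ = 53°:
Δλ₁ = λ_C(1 - cos(53°))
Δλ₁ = 2.4263 × 0.3982
Δλ₁ = 0.9661 pm

After first scattering:
λ₁ = 76.0 + 0.9661 = 76.9661 pm

Second scattering at θ₂ = 130°:
Δλ₂ = λ_C(1 - cos(130°))
Δλ₂ = 2.4263 × 1.6428
Δλ₂ = 3.9859 pm

Final wavelength:
λ₂ = 76.9661 + 3.9859 = 80.9520 pm

Total shift: Δλ_total = 0.9661 + 3.9859 = 4.9520 pm

(Intermediate values are shown rounded; full precision is carried through to the final answer.)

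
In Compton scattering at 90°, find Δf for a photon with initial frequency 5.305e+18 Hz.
2.184e+17 Hz (decrease)

Convert frequency to wavelength (c = 299792458 m/s):
λ₀ = c/f₀ = 299792458/5.305e+18 = 5.6511302e-11 m = 56.5113 pm

Calculate Compton shift:
Δλ = λ_C(1 - cos(90°)) = 2.4263 pm

Final wavelength:
λ' = λ₀ + Δλ = 56.5113 + 2.4263 = 58.9376 pm

Final frequency:
f' = c/λ' = 299792458/5.8937612e-11 = 5.0866068e+18 Hz

Frequency shift (decrease):
Δf = f₀ - f' = 5.305e+18 - 5.0866068e+18 = 2.184e+17 Hz

(Intermediate values are shown rounded; full precision is carried through to the final answer.)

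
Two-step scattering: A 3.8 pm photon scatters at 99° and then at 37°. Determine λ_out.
7.0944 pm

Apply Compton shift twice:

First scattering at θ₁ = 99°:
Δλ₁ = λ_C(1 - cos(99°))
Δλ₁ = 2.4263 × 1.1564
Δλ₁ = 2.8059 pm

After first scattering:
λ₁ = 3.8 + 2.8059 = 6.6059 pm

Second scattering at θ₂ = 37°:
Δλ₂ = λ_C(1 - cos(37°))
Δλ₂ = 2.4263 × 0.2014
Δλ₂ = 0.4886 pm

Final wavelength:
λ₂ = 6.6059 + 0.4886 = 7.0944 pm

Total shift: Δλ_total = 2.8059 + 0.4886 = 3.2944 pm

(Intermediate values are shown rounded; full precision is carried through to the final answer.)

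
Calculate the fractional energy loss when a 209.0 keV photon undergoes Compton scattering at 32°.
0.0585 (or 5.85%)

Calculate initial and final photon energies:

Initial: E₀ = 209.0 keV → λ₀ = 5.9323 pm
Compton shift: Δλ = 0.3687 pm
Final wavelength: λ' = 6.3009 pm
Final energy: E' = 196.7709 keV

Fractional energy loss:
(E₀ - E')/E₀ = (209.0000 - 196.7709)/209.0000
= 12.2291/209.0000
= 0.0585
= 5.85%

(Intermediate values are shown rounded; full precision is carried through to the final answer.)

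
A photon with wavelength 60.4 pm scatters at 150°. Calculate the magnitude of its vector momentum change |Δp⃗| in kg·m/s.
2.0455e-23 kg·m/s

Photon momentum magnitude is p = h/λ.

Initial momentum:
p₀ = h/λ = 6.6261e-34/6.0400e-11 = 1.0970e-23 kg·m/s

After scattering:
λ' = λ + Δλ = 60.4 + 4.5276 = 64.9276 pm
p' = h/λ' = 6.6261e-34/6.4928e-11 = 1.0205e-23 kg·m/s

Momentum is a vector; the scattered photon's direction makes angle θ = 150° with the incident direction. The magnitude of the vector change Δp⃗ = p⃗₀ − p⃗' is found from the law of cosines:
|Δp⃗|² = p₀² + p'² − 2p₀p'cos θ
|Δp⃗|² = (1.0970e-23)² + (1.0205e-23)² − 2·1.0970e-23·1.0205e-23·cos(150°)
|Δp⃗| = 2.0455e-23 kg·m/s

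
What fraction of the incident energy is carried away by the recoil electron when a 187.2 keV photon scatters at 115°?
0.3426 (or 34.26%)

Calculate initial and final photon energies:

Initial: E₀ = 187.2 keV → λ₀ = 6.6231 pm
Compton shift: Δλ = 3.4517 pm
Final wavelength: λ' = 10.0748 pm
Final energy: E' = 123.0637 keV

Fractional energy loss:
(E₀ - E')/E₀ = (187.2000 - 123.0637)/187.2000
= 64.1363/187.2000
= 0.3426
= 34.26%

(Intermediate values are shown rounded; full precision is carried through to the final answer.)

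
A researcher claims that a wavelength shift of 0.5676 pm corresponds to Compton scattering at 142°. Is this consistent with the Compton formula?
No, inconsistent

Calculate the expected shift for θ = 142°:

Δλ_expected = λ_C(1 - cos(142°))
Δλ_expected = 2.4263 × (1 - cos(142°))
Δλ_expected = 2.4263 × 1.7880
Δλ_expected = 4.3383 pm

Given shift: 0.5676 pm
Expected shift: 4.3383 pm
Difference: 3.7706 pm

The values do not match. The given shift corresponds to θ ≈ 40.0°, not 142°.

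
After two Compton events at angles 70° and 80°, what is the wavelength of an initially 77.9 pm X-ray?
81.5014 pm

Apply Compton shift twice:

First scattering at θ₁ = 70°:
Δλ₁ = λ_C(1 - cos(70°))
Δλ₁ = 2.4263 × 0.6580
Δλ₁ = 1.5965 pm

After first scattering:
λ₁ = 77.9 + 1.5965 = 79.4965 pm

Second scattering at θ₂ = 80°:
Δλ₂ = λ_C(1 - cos(80°))
Δλ₂ = 2.4263 × 0.8264
Δλ₂ = 2.0050 pm

Final wavelength:
λ₂ = 79.4965 + 2.0050 = 81.5014 pm

Total shift: Δλ_total = 1.5965 + 2.0050 = 3.6014 pm

(Intermediate values are shown rounded; full precision is carried through to the final answer.)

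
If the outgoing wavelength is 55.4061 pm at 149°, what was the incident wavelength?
50.9000 pm

From λ' = λ + Δλ, we have λ = λ' - Δλ

First calculate the Compton shift:
Δλ = λ_C(1 - cos θ)
Δλ = 2.4263 × (1 - cos(149°))
Δλ = 2.4263 × 1.8572
Δλ = 4.5061 pm

Initial wavelength:
λ = λ' - Δλ
λ = 55.4061 - 4.5061
λ = 50.9000 pm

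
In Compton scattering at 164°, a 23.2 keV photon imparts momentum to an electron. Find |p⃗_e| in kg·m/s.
2.3553e-23 kg·m/s

The electron is initially at rest, so by conservation of momentum:
p⃗_e = p⃗₀ − p⃗'  (incident photon momentum minus scattered photon momentum)

Photon momentum magnitudes (p = h/λ = E/c):
λ₀ = hc/E₀ = 53.4415 pm → p₀ = h/λ₀ = 1.2399e-23 kg·m/s
Δλ = λ_C(1 − cos 164°) = 4.7586 pm
λ' = 58.2001 pm → p' = h/λ' = 1.1385e-23 kg·m/s

The scattered photon makes angle θ = 164° with the incident direction, so by the law of cosines:
|p⃗_e|² = p₀² + p'² − 2p₀p'cos θ
|p⃗_e|² = (1.2399e-23)² + (1.1385e-23)² − 2·1.2399e-23·1.1385e-23·cos(164°)
|p⃗_e| = 2.3553e-23 kg·m/s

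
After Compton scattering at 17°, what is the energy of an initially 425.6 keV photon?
410.6551 keV

First convert energy to wavelength:
λ = hc/E, with hc ≈ 1239.842 keV·pm (i.e. 1239.842 eV·nm)

For E = 425.6 keV = 425600 eV:
λ = 1239.842 keV·pm / 425.6 keV
λ = 2.9132 pm

Calculate the Compton shift:
Δλ = λ_C(1 - cos(17°)) = 2.4263 × 0.0437
Δλ = 0.1060 pm

Final wavelength:
λ' = 2.9132 + 0.1060 = 3.0192 pm

Final energy:
E' = hc/λ' = 1239.842 / 3.0192 = 410.6551 keV

(Intermediate values are shown rounded; full precision is carried through to the final answer.)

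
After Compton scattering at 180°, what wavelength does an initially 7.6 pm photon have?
12.4526 pm

Using the Compton formula: λ' = λ + λ_C(1 − cos θ)

For θ = 180°, cos θ = -1 (exact) = -1.0000, so:
1 − cos 180° = 1 − (-1) = 2.0000

Δλ = λ_C × 2.0000 = 2.4263 × 2.0000 = 4.8526 pm

λ' = 7.6 + 4.8526 = 12.4526 pm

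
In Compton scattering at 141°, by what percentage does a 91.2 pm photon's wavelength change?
4.7280%

Calculate the Compton shift:
Δλ = λ_C(1 - cos(141°))
Δλ = 2.4263 × (1 - cos(141°))
Δλ = 2.4263 × 1.7771
Δλ = 4.3119 pm

Percentage change:
(Δλ/λ₀) × 100 = (4.3119/91.2) × 100
= 4.7280%

(Intermediate values are shown rounded; full precision is carried through to the final answer.)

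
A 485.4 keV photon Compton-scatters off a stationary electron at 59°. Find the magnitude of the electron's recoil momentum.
2.2667e-22 kg·m/s

The electron is initially at rest, so by conservation of momentum:
p⃗_e = p⃗₀ − p⃗'  (incident photon momentum minus scattered photon momentum)

Photon momentum magnitudes (p = h/λ = E/c):
λ₀ = hc/E₀ = 2.5543 pm → p₀ = h/λ₀ = 2.5941e-22 kg·m/s
Δλ = λ_C(1 − cos 59°) = 1.1767 pm
λ' = 3.7309 pm → p' = h/λ' = 1.7760e-22 kg·m/s

The scattered photon makes angle θ = 59° with the incident direction, so by the law of cosines:
|p⃗_e|² = p₀² + p'² − 2p₀p'cos θ
|p⃗_e|² = (2.5941e-22)² + (1.7760e-22)² − 2·2.5941e-22·1.7760e-22·cos(59°)
|p⃗_e| = 2.2667e-22 kg·m/s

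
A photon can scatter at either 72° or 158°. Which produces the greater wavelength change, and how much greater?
158° produces the larger shift by a factor of 2.789

Calculate both shifts using Δλ = λ_C(1 - cos θ):

For θ₁ = 72°:
Δλ₁ = 2.4263 × (1 - cos(72°))
Δλ₁ = 2.4263 × 0.6910
Δλ₁ = 1.6765 pm

For θ₂ = 158°:
Δλ₂ = 2.4263 × (1 - cos(158°))
Δλ₂ = 2.4263 × 1.9272
Δλ₂ = 4.6759 pm

The 158° angle produces the larger shift.
Ratio: 4.6759/1.6765 = 2.789

(Intermediate values are shown rounded; full precision is carried through to the final answer.)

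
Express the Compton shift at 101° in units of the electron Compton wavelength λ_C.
1.1908 λ_C

The Compton shift formula is:
Δλ = λ_C(1 - cos θ)

Dividing both sides by λ_C:
Δλ/λ_C = 1 - cos θ

For θ = 101°:
Δλ/λ_C = 1 - cos(101°)
Δλ/λ_C = 1 - -0.1908
Δλ/λ_C = 1.1908

This means the shift is 1.1908 × λ_C = 2.8893 pm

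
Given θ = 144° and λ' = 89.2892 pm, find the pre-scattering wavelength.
84.9000 pm

From λ' = λ + Δλ, we have λ = λ' - Δλ

First calculate the Compton shift:
Δλ = λ_C(1 - cos θ)
Δλ = 2.4263 × (1 - cos(144°))
Δλ = 2.4263 × 1.8090
Δλ = 4.3892 pm

Initial wavelength:
λ = λ' - Δλ
λ = 89.2892 - 4.3892
λ = 84.9000 pm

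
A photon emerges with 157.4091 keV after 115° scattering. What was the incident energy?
280.2001 keV

Convert final energy to wavelength (hc ≈ 1239.842 keV·pm):
λ' = hc/E' = 1239.842 / 157.4091 = 7.8766 pm

Calculate the Compton shift:
Δλ = λ_C(1 - cos(115°))
Δλ = 2.4263 × (1 - cos(115°))
Δλ = 3.4517 pm

Initial wavelength:
λ = λ' - Δλ = 7.8766 - 3.4517 = 4.4248 pm

Initial energy:
E = hc/λ = 1239.842 / 4.4248 = 280.2001 keV

(Intermediate values are shown rounded; full precision is carried through to the final answer.)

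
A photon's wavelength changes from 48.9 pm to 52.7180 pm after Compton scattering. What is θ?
125.00°

First find the wavelength shift:
Δλ = λ' - λ = 52.7180 - 48.9 = 3.8180 pm

Using Δλ = λ_C(1 - cos θ), with λ_C = h/(m_e·c) ≈ 2.42631024 pm:
cos θ = 1 - Δλ/λ_C
cos θ = 1 - 3.8180/2.42631024
cos θ = -0.573583

θ = arccos(-0.573583)
θ = 125.00°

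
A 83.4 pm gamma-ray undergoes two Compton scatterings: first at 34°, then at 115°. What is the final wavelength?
87.2665 pm

Apply Compton shift twice:

First scattering at θ₁ = 34°:
Δλ₁ = λ_C(1 - cos(34°))
Δλ₁ = 2.4263 × 0.1710
Δλ₁ = 0.4148 pm

After first scattering:
λ₁ = 83.4 + 0.4148 = 83.8148 pm

Second scattering at θ₂ = 115°:
Δλ₂ = λ_C(1 - cos(115°))
Δλ₂ = 2.4263 × 1.4226
Δλ₂ = 3.4517 pm

Final wavelength:
λ₂ = 83.8148 + 3.4517 = 87.2665 pm

Total shift: Δλ_total = 0.4148 + 3.4517 = 3.8665 pm

(Intermediate values are shown rounded; full precision is carried through to the final answer.)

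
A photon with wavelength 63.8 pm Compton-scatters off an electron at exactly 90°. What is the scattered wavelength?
66.2263 pm

Using the Compton formula: λ' = λ + λ_C(1 − cos θ)

For θ = 90°, cos θ = 0 (exact) = 0.0000, so:
1 − cos 90° = 1 − (0) = 1.0000

Δλ = λ_C × 1.0000 = 2.4263 × 1.0000 = 2.4263 pm

λ' = 63.8 + 2.4263 = 66.2263 pm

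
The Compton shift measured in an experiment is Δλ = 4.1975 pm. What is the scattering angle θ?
136.89°

From the Compton formula Δλ = λ_C(1 - cos θ), we can solve for θ:

cos θ = 1 - Δλ/λ_C

Given:
- Δλ = 4.1975 pm
- λ_C = h/(m_e·c) ≈ 2.42631024 pm

cos θ = 1 - 4.1975/2.42631024
cos θ = 1 - 1.729993
cos θ = -0.729993

θ = arccos(-0.729993)
θ = 136.89°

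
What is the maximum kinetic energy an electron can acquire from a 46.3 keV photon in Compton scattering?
7.1030 keV

Maximum energy transfer occurs at θ = 180° (backscattering).

Initial photon: E₀ = 46.3 keV → λ₀ = 26.7784 pm

Maximum Compton shift (at 180°):
Δλ_max = 2λ_C = 2 × 2.4263 = 4.8526 pm

Final wavelength:
λ' = 26.7784 + 4.8526 = 31.6311 pm

Minimum photon energy (maximum energy to electron):
E'_min = hc/λ' = 39.1970 keV

Maximum electron kinetic energy:
K_max = E₀ - E'_min = 46.3000 - 39.1970 = 7.1030 keV

(Intermediate values are shown rounded; full precision is carried through to the final answer.)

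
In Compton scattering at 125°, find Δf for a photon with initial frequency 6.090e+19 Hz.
2.660e+19 Hz (decrease)

Convert frequency to wavelength (c = 299792458 m/s):
λ₀ = c/f₀ = 299792458/6.090e+19 = 4.9227005e-12 m = 4.9227 pm

Calculate Compton shift:
Δλ = λ_C(1 - cos(125°)) = 3.8180 pm

Final wavelength:
λ' = λ₀ + Δλ = 4.9227 + 3.8180 = 8.7407 pm

Final frequency:
f' = c/λ' = 299792458/8.7406851e-12 = 3.4298508e+19 Hz

Frequency shift (decrease):
Δf = f₀ - f' = 6.090e+19 - 3.4298508e+19 = 2.660e+19 Hz

(Intermediate values are shown rounded; full precision is carried through to the final answer.)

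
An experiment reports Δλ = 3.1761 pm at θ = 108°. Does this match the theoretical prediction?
Yes, consistent

Calculate the expected shift for θ = 108°:

Δλ_expected = λ_C(1 - cos(108°))
Δλ_expected = 2.4263 × (1 - cos(108°))
Δλ_expected = 2.4263 × 1.3090
Δλ_expected = 3.1761 pm

Given shift: 3.1761 pm
Expected shift: 3.1761 pm
Difference: 0.0000 pm

The values match. This is consistent with Compton scattering at the stated angle.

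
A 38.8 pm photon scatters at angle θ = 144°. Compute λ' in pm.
43.1892 pm

Using the Compton scattering formula:
λ' = λ + Δλ = λ + λ_C(1 - cos θ)

Given:
- Initial wavelength λ = 38.8 pm
- Scattering angle θ = 144°
- Compton wavelength λ_C ≈ 2.4263 pm

Calculate the shift:
Δλ = 2.4263 × (1 - cos(144°))
Δλ = 2.4263 × 1.8090
Δλ = 4.3892 pm

Final wavelength:
λ' = 38.8 + 4.3892 = 43.1892 pm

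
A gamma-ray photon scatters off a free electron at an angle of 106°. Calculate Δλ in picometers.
3.0951 pm

Using the Compton scattering formula:
Δλ = λ_C(1 - cos θ)

where λ_C = h/(m_e·c) ≈ 2.4263 pm is the Compton wavelength of an electron.

For θ = 106°:
cos(106°) = -0.2756
1 - cos(106°) = 1.2756

Δλ = 2.4263 × 1.2756
Δλ = 3.0951 pm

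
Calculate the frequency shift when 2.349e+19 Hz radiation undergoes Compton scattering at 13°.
1.139e+17 Hz (decrease)

Convert frequency to wavelength (c = 299792458 m/s):
λ₀ = c/f₀ = 299792458/2.349e+19 = 1.2762557e-11 m = 12.7626 pm

Calculate Compton shift:
Δλ = λ_C(1 - cos(13°)) = 0.0622 pm

Final wavelength:
λ' = λ₀ + Δλ = 12.7626 + 0.0622 = 12.8247 pm

Final frequency:
f' = c/λ' = 299792458/1.2824743e-11 = 2.3376099e+19 Hz

Frequency shift (decrease):
Δf = f₀ - f' = 2.349e+19 - 2.3376099e+19 = 1.139e+17 Hz

(Intermediate values are shown rounded; full precision is carried through to the final answer.)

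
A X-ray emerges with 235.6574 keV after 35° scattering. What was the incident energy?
257.1000 keV

Convert final energy to wavelength (hc ≈ 1239.842 keV·pm):
λ' = hc/E' = 1239.842 / 235.6574 = 5.2612 pm

Calculate the Compton shift:
Δλ = λ_C(1 - cos(35°))
Δλ = 2.4263 × (1 - cos(35°))
Δλ = 0.4388 pm

Initial wavelength:
λ = λ' - Δλ = 5.2612 - 0.4388 = 4.8224 pm

Initial energy:
E = hc/λ = 1239.842 / 4.8224 = 257.1000 keV

(Intermediate values are shown rounded; full precision is carried through to the final answer.)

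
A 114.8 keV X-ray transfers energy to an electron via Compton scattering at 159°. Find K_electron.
34.7662 keV

By energy conservation: K_e = E_initial - E_final

First find the scattered photon energy:
Initial wavelength: λ = hc/E = 10.8000 pm
Compton shift: Δλ = λ_C(1 - cos(159°)) = 4.6915 pm
Final wavelength: λ' = 10.8000 + 4.6915 = 15.4915 pm
Final photon energy: E' = hc/λ' = 80.0338 keV

Electron kinetic energy:
K_e = E - E' = 114.8000 - 80.0338 = 34.7662 keV

(Intermediate values are shown rounded; full precision is carried through to the final answer.)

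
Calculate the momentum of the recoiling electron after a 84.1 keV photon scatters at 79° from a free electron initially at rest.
5.3972e-23 kg·m/s

The electron is initially at rest, so by conservation of momentum:
p⃗_e = p⃗₀ − p⃗'  (incident photon momentum minus scattered photon momentum)

Photon momentum magnitudes (p = h/λ = E/c):
λ₀ = hc/E₀ = 14.7425 pm → p₀ = h/λ₀ = 4.4945e-23 kg·m/s
Δλ = λ_C(1 − cos 79°) = 1.9633 pm
λ' = 16.7058 pm → p' = h/λ' = 3.9663e-23 kg·m/s

The scattered photon makes angle θ = 79° with the incident direction, so by the law of cosines:
|p⃗_e|² = p₀² + p'² − 2p₀p'cos θ
|p⃗_e|² = (4.4945e-23)² + (3.9663e-23)² − 2·4.4945e-23·3.9663e-23·cos(79°)
|p⃗_e| = 5.3972e-23 kg·m/s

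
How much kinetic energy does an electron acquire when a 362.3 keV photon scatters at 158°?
209.1969 keV

By energy conservation: K_e = E_initial - E_final

First find the scattered photon energy:
Initial wavelength: λ = hc/E = 3.4221 pm
Compton shift: Δλ = λ_C(1 - cos(158°)) = 4.6759 pm
Final wavelength: λ' = 3.4221 + 4.6759 = 8.0981 pm
Final photon energy: E' = hc/λ' = 153.1031 keV

Electron kinetic energy:
K_e = E - E' = 362.3000 - 153.1031 = 209.1969 keV

(Intermediate values are shown rounded; full precision is carried through to the final answer.)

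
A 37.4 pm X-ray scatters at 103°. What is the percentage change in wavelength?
7.9468%

Calculate the Compton shift:
Δλ = λ_C(1 - cos(103°))
Δλ = 2.4263 × (1 - cos(103°))
Δλ = 2.4263 × 1.2250
Δλ = 2.9721 pm

Percentage change:
(Δλ/λ₀) × 100 = (2.9721/37.4) × 100
= 7.9468%

(Intermediate values are shown rounded; full precision is carried through to the final answer.)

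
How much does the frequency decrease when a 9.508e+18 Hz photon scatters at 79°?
5.573e+17 Hz (decrease)

Convert frequency to wavelength (c = 299792458 m/s):
λ₀ = c/f₀ = 299792458/9.508e+18 = 3.1530549e-11 m = 31.5305 pm

Calculate Compton shift:
Δλ = λ_C(1 - cos(79°)) = 1.9633 pm

Final wavelength:
λ' = λ₀ + Δλ = 31.5305 + 1.9633 = 33.4939 pm

Final frequency:
f' = c/λ' = 299792458/3.3493897e-11 = 8.9506592e+18 Hz

Frequency shift (decrease):
Δf = f₀ - f' = 9.508e+18 - 8.9506592e+18 = 5.573e+17 Hz

(Intermediate values are shown rounded; full precision is carried through to the final answer.)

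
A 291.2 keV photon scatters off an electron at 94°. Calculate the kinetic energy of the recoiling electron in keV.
110.2873 keV

By energy conservation: K_e = E_initial - E_final

First find the scattered photon energy:
Initial wavelength: λ = hc/E = 4.2577 pm
Compton shift: Δλ = λ_C(1 - cos(94°)) = 2.5956 pm
Final wavelength: λ' = 4.2577 + 2.5956 = 6.8533 pm
Final photon energy: E' = hc/λ' = 180.9127 keV

Electron kinetic energy:
K_e = E - E' = 291.2000 - 180.9127 = 110.2873 keV

(Intermediate values are shown rounded; full precision is carried through to the final answer.)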